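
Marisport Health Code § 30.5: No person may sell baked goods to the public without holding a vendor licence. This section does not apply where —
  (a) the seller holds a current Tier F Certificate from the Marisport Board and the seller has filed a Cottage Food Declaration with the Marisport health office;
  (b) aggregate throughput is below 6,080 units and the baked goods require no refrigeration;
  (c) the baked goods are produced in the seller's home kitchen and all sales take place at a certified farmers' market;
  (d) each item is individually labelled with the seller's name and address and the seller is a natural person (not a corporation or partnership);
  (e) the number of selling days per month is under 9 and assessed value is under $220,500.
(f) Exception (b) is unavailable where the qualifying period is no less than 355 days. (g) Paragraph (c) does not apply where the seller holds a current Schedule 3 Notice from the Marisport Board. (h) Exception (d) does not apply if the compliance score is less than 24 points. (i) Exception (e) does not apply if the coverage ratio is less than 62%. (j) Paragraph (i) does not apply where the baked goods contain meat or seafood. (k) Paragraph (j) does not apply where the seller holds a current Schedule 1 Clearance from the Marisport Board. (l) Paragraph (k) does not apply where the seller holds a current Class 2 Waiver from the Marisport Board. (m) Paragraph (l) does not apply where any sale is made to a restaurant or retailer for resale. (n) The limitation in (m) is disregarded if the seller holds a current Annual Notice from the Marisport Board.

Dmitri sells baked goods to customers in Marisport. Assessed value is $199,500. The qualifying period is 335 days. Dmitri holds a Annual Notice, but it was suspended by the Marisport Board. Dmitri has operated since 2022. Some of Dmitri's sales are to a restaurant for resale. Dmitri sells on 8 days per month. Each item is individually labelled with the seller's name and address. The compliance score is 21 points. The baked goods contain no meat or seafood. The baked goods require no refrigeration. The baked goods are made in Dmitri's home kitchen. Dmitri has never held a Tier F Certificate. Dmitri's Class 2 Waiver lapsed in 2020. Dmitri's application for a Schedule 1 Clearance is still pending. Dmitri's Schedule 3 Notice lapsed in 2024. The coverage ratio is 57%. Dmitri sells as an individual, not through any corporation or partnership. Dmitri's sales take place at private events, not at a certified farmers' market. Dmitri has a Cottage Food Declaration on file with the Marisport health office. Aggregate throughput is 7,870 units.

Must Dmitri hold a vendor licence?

Yes — Dmitri must hold a vendor licence.

Exception (a) does not apply: no current Tier F Certificate is held.
Exception (b) requires that aggregate throughput is below 6,080 units; but aggregate throughput is 7,870 units, not below 6,080 units, so (b) is unavailable.
Exception (c) requires that all sales take place at a certified farmers' market; but sales are at private events, not a certified farmers' market, so (c) is unavailable.
Exception (d) is satisfied on its face — items are individually labelled; the seller is a natural person. Turning to paragraph (h): (h) is triggered — the compliance score is 21 points, less than the 24 points limit. So (d) is unavailable.
Exception (e): the number of selling days per month is 8, under the 9 limit; assessed value is $199,500, under the $220,500 limit — every condition holds. However, paragraphs (i)–(n) must be considered: (i) operates against (e): the coverage ratio is 57%, less than the 62% limit. (j), which would lift (i), is not engaged — the baked goods contain no meat or seafood. (e) is therefore removed.
No exception is made out. Dmitri falls within the general rule.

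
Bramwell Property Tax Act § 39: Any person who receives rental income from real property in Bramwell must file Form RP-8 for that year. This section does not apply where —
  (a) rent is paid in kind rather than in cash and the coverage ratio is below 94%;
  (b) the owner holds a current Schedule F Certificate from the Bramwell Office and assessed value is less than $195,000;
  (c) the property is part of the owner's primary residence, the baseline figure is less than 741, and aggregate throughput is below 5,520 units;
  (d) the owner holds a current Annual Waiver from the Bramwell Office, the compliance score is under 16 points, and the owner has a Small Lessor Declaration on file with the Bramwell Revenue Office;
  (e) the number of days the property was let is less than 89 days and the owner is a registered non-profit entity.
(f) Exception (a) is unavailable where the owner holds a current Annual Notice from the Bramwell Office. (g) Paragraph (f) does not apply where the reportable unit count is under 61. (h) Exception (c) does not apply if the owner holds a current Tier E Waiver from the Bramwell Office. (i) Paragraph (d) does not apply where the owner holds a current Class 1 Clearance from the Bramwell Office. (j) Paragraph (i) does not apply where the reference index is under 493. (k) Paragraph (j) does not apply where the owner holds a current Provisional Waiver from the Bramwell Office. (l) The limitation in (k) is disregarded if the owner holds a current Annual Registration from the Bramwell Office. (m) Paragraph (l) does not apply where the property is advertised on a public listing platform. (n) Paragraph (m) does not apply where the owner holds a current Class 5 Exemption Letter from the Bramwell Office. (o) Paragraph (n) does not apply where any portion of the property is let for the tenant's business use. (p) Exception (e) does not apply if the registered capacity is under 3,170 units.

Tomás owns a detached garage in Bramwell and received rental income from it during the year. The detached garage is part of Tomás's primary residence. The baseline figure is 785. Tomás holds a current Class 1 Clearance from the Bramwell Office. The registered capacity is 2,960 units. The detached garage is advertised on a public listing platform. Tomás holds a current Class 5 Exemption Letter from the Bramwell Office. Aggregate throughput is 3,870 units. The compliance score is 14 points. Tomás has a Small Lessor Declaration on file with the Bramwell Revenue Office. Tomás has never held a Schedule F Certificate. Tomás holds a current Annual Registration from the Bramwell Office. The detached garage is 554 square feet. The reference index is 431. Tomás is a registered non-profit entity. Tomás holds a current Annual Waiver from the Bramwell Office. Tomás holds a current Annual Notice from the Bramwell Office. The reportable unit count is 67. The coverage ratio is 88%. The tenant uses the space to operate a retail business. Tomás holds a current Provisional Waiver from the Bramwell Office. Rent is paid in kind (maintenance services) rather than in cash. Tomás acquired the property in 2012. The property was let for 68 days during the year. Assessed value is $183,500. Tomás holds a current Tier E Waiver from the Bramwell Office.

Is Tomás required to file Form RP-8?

Yes — Tomás must file Form RP-8.

All of (a)'s requirements are met (rent is paid in kind; the coverage ratio is 88%, below the 94% limit). But applying paragraphs (f)–(g): (f) is engaged — a current Annual Notice is held. (g) does not operate here (the reportable unit count is 67, not under 61), so (f) stands. (a) is therefore removed.
Exception (b) requires that the owner holds a current Schedule F Certificate from the Bramwell Office; but there is no Schedule F Certificate in force, so (b) is unavailable.
Exception (c) does not apply: the baseline figure is 785, not less than 741.
Exception (d) is satisfied on its face — a current Annual Waiver is held; the compliance score is 14 points, under the 16 points limit; a Small Lessor Declaration is on file. But: (i) operates — a current Class 1 Clearance is held. (j) would limit (i) — the reference index is 431, under the 493 limit — but (k) sets (j) aside: (k) is triggered — a current Provisional Waiver is held. (l) would limit (k) — a current Annual Registration is held — but (m) sets (l) aside: (m) is engaged — the property is publicly advertised. (n) would limit (m) — a current Class 5 Exemption Letter is held — but (o) sets (n) aside: (o) operates against (n): the space is let for business use. So (d) is unavailable.
Exception (e) is satisfied on its face — the number of days the property was let is 68 days, less than the 89 days limit; Tomás is a registered non-profit. Turning to paragraph (p): (p) operates against (e): the registered capacity is 2,960 units, under the 3,170 units limit. (e) is therefore removed.
None of the exceptions is available; § 39 applies in full.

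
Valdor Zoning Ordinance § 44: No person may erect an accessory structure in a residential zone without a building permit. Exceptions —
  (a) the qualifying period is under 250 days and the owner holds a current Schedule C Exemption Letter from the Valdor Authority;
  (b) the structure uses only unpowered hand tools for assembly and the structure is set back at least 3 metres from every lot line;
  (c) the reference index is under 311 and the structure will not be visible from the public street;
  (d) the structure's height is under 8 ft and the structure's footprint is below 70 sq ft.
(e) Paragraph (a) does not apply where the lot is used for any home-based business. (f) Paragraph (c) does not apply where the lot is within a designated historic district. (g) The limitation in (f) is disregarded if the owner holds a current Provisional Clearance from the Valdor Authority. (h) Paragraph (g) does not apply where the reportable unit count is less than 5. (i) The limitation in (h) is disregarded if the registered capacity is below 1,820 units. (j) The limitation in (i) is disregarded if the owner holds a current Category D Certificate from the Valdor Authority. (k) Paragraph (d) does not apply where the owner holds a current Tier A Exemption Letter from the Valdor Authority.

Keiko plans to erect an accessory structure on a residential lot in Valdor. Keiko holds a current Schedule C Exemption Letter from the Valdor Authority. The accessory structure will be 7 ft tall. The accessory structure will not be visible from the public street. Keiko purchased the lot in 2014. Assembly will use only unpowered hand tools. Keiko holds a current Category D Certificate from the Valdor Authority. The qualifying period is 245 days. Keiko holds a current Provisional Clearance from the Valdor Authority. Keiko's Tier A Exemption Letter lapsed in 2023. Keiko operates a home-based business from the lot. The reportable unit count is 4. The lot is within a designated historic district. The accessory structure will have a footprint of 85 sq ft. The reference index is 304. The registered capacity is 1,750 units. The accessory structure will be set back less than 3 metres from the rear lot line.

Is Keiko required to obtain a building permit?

Exception (a) is satisfied on its face — the qualifying period is 245 days, under the 250 days limit; a current Schedule C Exemption Letter is held. Turning to paragraph (e): (e) operates against (a): a home-based business operates on the lot. (a) is therefore removed.
Exception (b) does not apply: the rear setback is under 3 m.
All of (c)'s requirements are met (the reference index is 304, under the 311 limit; the structure will not be visible from the street). But: (f) applies — the lot is in a historic district. (g) would limit (f) — a current Provisional Clearance is held — but (h) sets (g) aside: (h) is engaged — the reportable unit count is 4, less than the 5 limit. (i) applies (the registered capacity is 1,750 units, below the 1,820 units limit), but is set aside by (j): (j) is engaged — a current Category D Certificate is held. Exception (c) does not apply.
Exception (d) fails — the structure's footprint is 85 sq ft, not below 70 sq ft.
No exception displaces § 44.

Yes — Keiko must obtain a building permit.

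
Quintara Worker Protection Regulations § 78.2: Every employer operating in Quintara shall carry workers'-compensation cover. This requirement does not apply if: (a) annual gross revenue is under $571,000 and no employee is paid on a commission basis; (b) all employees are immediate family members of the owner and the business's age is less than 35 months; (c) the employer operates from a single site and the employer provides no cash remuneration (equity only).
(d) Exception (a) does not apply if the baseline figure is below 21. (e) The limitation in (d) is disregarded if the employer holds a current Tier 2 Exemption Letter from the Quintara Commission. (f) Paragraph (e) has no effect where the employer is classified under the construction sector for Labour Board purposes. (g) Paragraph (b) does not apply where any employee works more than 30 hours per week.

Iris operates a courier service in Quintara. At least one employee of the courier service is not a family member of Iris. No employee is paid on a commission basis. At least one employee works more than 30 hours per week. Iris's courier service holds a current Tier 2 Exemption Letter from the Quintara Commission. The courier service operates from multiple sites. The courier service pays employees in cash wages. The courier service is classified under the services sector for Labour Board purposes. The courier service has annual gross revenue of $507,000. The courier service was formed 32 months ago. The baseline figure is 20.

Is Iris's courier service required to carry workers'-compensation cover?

Exception (a): annual gross revenue is $507,000, under the $571,000 limit; no employee is paid on commission — every condition holds. Under paragraphs (d)–(f): (d) would limit (a) — the baseline figure is 20, below the 21 limit — but (e) sets (d) aside: (e) operates against (d): a current Tier 2 Exemption Letter is held. (f), which would lift (e), does not operate here — the courier service is classified under the services sector. (a) remains available.
Exception (b) does not apply: at least one employee is not a family member.
Exception (c) does not apply: the employer operates from multiple sites.

No — exception (a) applies; Iris's courier service is not required to carry workers'-compensation cover.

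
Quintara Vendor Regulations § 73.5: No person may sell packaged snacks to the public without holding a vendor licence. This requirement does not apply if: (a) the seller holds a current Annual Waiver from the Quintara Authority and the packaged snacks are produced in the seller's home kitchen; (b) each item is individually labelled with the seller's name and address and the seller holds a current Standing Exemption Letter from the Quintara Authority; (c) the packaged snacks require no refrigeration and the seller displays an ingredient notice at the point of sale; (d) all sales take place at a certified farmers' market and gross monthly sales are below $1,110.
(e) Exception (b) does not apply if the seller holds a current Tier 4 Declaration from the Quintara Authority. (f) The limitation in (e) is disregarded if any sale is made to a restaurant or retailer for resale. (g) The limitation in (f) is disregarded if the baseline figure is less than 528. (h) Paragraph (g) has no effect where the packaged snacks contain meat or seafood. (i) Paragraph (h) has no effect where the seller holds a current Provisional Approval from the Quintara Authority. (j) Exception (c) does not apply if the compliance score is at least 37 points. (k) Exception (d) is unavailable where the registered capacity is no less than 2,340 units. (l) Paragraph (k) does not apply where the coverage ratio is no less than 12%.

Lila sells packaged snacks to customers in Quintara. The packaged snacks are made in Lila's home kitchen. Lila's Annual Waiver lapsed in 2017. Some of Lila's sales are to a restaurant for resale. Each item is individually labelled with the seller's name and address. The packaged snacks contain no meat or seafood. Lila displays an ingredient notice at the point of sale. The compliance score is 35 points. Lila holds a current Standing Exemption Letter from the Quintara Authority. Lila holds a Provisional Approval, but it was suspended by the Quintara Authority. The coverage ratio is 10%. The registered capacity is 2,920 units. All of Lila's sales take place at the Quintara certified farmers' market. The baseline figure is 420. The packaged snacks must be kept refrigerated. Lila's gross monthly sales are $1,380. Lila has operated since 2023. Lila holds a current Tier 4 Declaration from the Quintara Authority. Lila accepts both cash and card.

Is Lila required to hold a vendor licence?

Exception (a) does not apply: there is no Annual Waiver in force.
Exception (b): items are individually labelled; a current Standing Exemption Letter is held — every condition holds. But applying paragraphs (e)–(i): (e) operates against (b): a current Tier 4 Declaration is held. (f) is triggered (some sales are to a restaurant for resale), but yields to (g): (g) is engaged — the baseline figure is 420, less than the 528 limit. (h) is not engaged (the packaged snacks contain no meat or seafood), so (g) stands. So (b) is unavailable.
Exception (c) requires that the packaged snacks require no refrigeration; but the packaged snacks require refrigeration, so (c) is unavailable.
Exception (d) requires that gross monthly sales are below $1,110; but gross monthly sales are $1,380, not below $1,110, so (d) is unavailable.
None of the exceptions is available; § 73.5 applies in full.

Yes — Lila must hold a vendor licence.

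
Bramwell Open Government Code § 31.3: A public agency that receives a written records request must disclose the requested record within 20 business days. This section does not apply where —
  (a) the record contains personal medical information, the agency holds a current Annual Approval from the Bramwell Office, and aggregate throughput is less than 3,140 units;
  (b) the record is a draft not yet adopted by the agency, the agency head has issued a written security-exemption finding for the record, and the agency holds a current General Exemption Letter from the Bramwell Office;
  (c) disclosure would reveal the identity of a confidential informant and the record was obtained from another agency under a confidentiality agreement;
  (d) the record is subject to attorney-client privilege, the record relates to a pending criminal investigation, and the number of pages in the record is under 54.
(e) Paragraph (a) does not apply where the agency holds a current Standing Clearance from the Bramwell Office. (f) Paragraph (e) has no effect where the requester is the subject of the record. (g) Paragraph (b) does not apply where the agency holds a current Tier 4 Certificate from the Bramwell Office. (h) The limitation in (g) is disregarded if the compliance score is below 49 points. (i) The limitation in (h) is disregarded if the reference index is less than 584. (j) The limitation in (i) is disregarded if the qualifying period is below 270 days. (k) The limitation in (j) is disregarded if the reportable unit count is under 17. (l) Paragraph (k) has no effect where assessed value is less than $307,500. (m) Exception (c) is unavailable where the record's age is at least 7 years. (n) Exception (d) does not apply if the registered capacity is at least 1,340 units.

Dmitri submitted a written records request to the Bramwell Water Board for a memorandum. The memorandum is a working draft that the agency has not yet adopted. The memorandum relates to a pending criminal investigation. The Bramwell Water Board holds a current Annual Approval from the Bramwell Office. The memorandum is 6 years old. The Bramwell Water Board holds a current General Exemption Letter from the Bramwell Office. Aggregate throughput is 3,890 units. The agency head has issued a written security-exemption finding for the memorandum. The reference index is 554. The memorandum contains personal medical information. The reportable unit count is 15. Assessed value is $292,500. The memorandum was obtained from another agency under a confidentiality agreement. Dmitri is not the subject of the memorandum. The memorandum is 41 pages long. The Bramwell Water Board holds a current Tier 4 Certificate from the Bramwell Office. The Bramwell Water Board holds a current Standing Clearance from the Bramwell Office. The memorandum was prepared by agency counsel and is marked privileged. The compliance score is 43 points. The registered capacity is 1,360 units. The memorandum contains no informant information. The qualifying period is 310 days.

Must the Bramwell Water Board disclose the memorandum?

Exception (a) does not apply: aggregate throughput is 3,890 units, not less than 3,140 units.
Exception (b)'s conditions are all satisfied: the memorandum is an unadopted draft; a written security-exemption finding has been issued; a current General Exemption Letter is held. But applying paragraphs (g)–(l): (g) operates against (b): a current Tier 4 Certificate is held. (h) operates (the compliance score is 43 points, below the 49 points limit), but is displaced by (i): (i) operates against (h): the reference index is 554, less than the 584 limit. (j), which would lift (i), is not engaged — the qualifying period is 310 days, not below 270 days. So (b) is unavailable.
Exception (c) does not apply: the memorandum contains no informant information.
All of (d)'s requirements are met (the memorandum is privileged; the memorandum relates to a pending investigation; the number of pages in the record is 41, under the 54 limit). Turning to paragraph (n): (n) is triggered — the registered capacity is 1,360 units, meeting the 1,340 units threshold. So (d) is unavailable.
No exception displaces § 31.3.

Yes — the Bramwell Water Board must disclose the memorandum.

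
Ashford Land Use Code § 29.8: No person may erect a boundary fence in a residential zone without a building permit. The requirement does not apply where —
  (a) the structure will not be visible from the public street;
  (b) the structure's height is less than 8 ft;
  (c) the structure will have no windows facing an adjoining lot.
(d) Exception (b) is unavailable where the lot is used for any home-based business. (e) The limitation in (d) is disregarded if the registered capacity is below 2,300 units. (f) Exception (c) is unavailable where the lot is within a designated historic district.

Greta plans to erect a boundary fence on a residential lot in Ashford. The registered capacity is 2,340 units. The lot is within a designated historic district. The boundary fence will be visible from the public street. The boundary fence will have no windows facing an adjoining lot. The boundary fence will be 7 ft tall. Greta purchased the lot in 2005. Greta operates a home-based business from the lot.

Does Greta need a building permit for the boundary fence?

Exception (a) requires that the structure will not be visible from the public street; but the structure will be visible from the street, so (a) is unavailable.
Exception (b)'s conditions are all satisfied: the structure's height is 7 ft, less than the 8 ft limit. But: (d) is engaged — a home-based business operates on the lot. (e), which would lift (d), does not operate here — the registered capacity is 2,340 units, not below 2,300 units. (b) is therefore removed.
Exception (c) is satisfied on its face — no windows face an adjoining lot. However, paragraph (f) must be considered: (f) operates against (c): the lot is in a historic district. (c) is therefore removed.
Every exception is unavailable, so the rule governs.

Yes — Greta must obtain a building permit.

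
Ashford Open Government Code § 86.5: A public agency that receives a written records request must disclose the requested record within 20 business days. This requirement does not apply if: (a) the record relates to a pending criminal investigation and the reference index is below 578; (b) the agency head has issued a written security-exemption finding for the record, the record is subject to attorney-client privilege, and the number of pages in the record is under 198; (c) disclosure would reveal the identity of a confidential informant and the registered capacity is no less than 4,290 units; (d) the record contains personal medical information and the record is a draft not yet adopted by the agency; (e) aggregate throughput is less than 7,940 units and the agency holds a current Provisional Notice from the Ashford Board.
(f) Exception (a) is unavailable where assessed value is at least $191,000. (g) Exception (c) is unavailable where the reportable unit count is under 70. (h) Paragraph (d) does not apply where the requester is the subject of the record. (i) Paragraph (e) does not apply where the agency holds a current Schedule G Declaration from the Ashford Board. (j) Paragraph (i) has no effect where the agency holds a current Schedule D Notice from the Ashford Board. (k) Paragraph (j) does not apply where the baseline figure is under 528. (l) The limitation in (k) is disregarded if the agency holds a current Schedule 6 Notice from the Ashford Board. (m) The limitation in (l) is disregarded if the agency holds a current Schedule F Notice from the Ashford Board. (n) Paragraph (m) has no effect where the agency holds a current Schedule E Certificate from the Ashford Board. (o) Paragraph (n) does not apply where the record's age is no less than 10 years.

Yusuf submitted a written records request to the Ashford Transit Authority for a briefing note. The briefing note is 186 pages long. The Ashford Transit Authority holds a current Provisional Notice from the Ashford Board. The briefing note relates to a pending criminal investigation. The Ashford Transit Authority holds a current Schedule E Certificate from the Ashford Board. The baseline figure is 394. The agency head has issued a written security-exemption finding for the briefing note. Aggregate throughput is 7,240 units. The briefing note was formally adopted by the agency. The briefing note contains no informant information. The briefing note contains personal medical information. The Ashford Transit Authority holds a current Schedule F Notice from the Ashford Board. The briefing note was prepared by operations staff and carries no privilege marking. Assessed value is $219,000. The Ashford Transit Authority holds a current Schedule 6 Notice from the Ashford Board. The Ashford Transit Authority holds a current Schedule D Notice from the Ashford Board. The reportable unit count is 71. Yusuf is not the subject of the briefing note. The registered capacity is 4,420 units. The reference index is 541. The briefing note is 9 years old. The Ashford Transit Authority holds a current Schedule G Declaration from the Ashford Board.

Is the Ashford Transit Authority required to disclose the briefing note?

Exception (a): the briefing note relates to a pending investigation; the reference index is 541, below the 578 limit — every condition holds. But: (f) operates against (a): assessed value is $219,000, meeting the $191,000 threshold. Exception (a) does not apply.
Exception (b) requires that the record is subject to attorney-client privilege; but the briefing note carries no privilege marking, so (b) is unavailable.
Exception (c) fails — the briefing note contains no informant information.
Exception (d) does not apply: the briefing note has been formally adopted.
All of (e)'s requirements are met (aggregate throughput is 7,240 units, less than the 7,940 units limit; a current Provisional Notice is held). Applying paragraphs (i)–(o): (i) applies (a current Schedule G Declaration is held), but is overridden by (j): (j) operates against (i): a current Schedule D Notice is held. (k) would limit (j) — the baseline figure is 394, under the 528 limit — but (l) sets (k) aside: (l) is triggered — a current Schedule 6 Notice is held. (m) would limit (l) — a current Schedule F Notice is held — but (n) sets (m) aside: (n) operates — a current Schedule E Certificate is held. (o) is inapplicable (the record's age is 9 years, short of 10 years), so (n) stands. (e) remains available.

No — exception (e) applies; the Ashford Transit Authority is not required to disclose the briefing note.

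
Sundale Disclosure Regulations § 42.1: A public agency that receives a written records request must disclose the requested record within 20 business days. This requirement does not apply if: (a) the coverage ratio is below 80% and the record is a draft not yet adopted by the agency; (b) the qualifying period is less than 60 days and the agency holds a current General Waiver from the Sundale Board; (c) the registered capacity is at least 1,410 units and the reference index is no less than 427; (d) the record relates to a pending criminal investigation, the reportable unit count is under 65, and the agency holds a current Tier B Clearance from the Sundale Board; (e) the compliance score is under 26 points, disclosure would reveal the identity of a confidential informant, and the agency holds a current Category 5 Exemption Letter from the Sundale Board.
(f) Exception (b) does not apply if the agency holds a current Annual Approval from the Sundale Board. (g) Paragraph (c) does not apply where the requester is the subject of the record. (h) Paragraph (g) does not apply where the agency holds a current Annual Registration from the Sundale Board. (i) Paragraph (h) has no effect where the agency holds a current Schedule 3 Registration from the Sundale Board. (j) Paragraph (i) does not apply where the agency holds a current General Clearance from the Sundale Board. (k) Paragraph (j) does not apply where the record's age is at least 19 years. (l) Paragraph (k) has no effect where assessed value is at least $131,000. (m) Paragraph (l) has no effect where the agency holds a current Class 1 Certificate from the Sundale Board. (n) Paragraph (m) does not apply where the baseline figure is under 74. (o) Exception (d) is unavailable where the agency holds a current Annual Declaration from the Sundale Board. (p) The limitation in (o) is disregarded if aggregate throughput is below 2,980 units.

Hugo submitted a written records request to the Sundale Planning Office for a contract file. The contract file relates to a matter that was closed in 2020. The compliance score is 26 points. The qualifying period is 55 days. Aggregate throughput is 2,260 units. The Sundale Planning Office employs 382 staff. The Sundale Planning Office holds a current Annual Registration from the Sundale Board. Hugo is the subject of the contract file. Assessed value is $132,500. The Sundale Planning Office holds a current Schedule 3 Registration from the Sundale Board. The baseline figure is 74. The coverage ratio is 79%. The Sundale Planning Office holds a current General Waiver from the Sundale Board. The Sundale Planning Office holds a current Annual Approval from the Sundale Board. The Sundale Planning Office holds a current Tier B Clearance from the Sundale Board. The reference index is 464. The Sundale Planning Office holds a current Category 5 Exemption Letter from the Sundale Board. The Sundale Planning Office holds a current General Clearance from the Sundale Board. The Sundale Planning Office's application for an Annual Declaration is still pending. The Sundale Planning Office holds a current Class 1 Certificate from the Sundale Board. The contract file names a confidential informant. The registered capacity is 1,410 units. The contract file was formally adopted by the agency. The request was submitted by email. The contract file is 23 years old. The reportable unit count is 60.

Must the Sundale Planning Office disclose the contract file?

Exception (a) does not apply: the contract file has been formally adopted.
All of (b)'s requirements are met (the qualifying period is 55 days, less than the 60 days limit; a current General Waiver is held). But: (f) is engaged — a current Annual Approval is held. So (b) is unavailable.
Exception (c)'s conditions are all satisfied: the registered capacity is 1,410 units, meeting the 1,410 units threshold; the reference index is 464, meeting the 427 threshold. But: (g) is triggered — Hugo is the subject of the contract file. (h) would limit (g) — a current Annual Registration is held — but (i) sets (h) aside: (i) operates against (h): a current Schedule 3 Registration is held. (j) is engaged (a current General Clearance is held), but is set aside by (k): (k) operates against (j): the record's age is 23 years, meeting the 19 years threshold. (l) would limit (k) — assessed value is $132,500, meeting the $131,000 threshold — but (m) sets (l) aside: (m) operates against (l): a current Class 1 Certificate is held. (n) is inapplicable (the baseline figure is 74, not under 74), so (m) stands. Exception (c) does not apply.
Exception (d) fails — the contract file relates to a closed matter.
Exception (e) fails — the compliance score is 26 points, not under 26 points.
None of the exceptions is available; § 42.1 applies in full.

Yes — the Sundale Planning Office must disclose the contract file.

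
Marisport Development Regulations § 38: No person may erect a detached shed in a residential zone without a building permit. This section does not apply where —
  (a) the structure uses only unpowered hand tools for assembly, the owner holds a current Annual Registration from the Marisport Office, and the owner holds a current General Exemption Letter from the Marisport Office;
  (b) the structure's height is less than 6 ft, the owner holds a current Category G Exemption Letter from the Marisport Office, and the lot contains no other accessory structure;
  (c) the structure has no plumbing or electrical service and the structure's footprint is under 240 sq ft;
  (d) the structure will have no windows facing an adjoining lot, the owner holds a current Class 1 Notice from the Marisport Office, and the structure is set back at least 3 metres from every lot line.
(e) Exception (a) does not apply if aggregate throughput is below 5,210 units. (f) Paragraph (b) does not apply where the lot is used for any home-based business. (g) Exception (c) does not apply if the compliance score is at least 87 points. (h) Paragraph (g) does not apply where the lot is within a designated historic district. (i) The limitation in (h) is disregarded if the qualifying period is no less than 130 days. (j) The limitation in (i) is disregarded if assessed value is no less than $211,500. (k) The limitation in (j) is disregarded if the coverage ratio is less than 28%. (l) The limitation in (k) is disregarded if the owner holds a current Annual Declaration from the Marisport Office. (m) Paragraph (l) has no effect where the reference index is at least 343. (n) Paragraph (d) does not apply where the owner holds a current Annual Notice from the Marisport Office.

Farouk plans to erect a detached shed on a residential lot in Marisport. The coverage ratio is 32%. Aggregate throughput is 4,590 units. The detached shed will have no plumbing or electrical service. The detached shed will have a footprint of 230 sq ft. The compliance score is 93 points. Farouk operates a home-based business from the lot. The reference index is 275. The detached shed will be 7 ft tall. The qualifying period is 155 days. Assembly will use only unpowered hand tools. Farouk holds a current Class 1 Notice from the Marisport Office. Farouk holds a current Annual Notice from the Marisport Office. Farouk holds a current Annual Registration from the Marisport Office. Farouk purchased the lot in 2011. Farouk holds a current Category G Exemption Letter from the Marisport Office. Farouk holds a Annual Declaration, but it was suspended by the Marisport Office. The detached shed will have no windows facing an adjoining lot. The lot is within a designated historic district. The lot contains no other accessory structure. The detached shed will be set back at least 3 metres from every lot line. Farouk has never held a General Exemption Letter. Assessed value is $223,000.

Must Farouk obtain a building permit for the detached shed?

Exception (a) does not apply: there is no General Exemption Letter in force.
Exception (b) requires that the structure's height is less than 6 ft; but the structure's height is 7 ft, not less than 6 ft, so (b) is unavailable.
Exception (c): there is no plumbing or electrical service; the structure's footprint is 230 sq ft, under the 240 sq ft limit — every condition holds. Applying paragraphs (g)–(m): (g) operates (the compliance score is 93 points, meeting the 87 points threshold), but is set aside by (h): (h) operates against (g): the lot is in a historic district. (i) operates (the qualifying period is 155 days, meeting the 130 days threshold), but yields to (j): (j) operates against (i): assessed value is $223,000, meeting the $211,500 threshold. (k), which would lift (j), does not operate here — the coverage ratio is 32%, not less than 28%. So (c) applies.
Exception (d) is satisfied on its face — no windows face an adjoining lot; a current Class 1 Notice is held; the setback is at least 3 m on every side. However, paragraph (n) must be considered: (n) is triggered — a current Annual Notice is held. (d) is therefore removed.

No — exception (c) applies; Farouk does not need a building permit.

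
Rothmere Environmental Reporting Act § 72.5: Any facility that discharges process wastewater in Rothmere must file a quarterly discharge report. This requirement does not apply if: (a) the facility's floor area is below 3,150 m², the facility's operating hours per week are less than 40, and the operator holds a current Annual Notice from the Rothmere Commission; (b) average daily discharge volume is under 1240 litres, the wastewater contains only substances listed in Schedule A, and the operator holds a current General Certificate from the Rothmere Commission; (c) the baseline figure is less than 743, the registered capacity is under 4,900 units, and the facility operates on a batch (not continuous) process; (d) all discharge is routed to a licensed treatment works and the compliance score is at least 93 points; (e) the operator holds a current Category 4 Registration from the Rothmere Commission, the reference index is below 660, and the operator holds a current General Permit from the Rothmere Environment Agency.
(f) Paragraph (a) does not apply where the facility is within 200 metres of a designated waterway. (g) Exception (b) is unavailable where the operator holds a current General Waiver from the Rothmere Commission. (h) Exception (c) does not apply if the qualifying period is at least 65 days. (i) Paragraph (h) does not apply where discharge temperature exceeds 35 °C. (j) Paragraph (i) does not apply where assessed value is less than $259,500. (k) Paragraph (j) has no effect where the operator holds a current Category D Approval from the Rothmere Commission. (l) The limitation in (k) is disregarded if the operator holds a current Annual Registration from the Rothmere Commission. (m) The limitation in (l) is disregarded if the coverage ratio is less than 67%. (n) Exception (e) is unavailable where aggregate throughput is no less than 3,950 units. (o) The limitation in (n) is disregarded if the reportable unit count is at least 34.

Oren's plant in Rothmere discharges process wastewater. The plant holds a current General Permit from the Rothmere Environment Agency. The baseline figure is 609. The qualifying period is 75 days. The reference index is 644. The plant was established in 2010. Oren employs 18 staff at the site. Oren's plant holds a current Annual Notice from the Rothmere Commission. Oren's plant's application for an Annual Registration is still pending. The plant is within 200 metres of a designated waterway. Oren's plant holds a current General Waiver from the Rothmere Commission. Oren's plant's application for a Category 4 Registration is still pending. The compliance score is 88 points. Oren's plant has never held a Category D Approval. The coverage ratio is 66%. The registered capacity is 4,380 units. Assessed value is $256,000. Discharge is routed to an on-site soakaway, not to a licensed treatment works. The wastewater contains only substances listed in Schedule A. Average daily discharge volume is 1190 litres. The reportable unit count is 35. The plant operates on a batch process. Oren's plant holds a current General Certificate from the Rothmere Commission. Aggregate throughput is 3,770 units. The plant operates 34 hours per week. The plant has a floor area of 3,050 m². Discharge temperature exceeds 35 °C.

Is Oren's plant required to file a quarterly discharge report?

All of (a)'s requirements are met (the facility's floor area is 3,050 m², below the 3,150 m² limit; the facility's operating hours per week are 34, less than the 40 limit; a current Annual Notice is held). But applying paragraph (f): (f) operates against (a): the plant is within 200 m of a designated waterway. Exception (a) does not apply.
All of (b)'s requirements are met (average daily discharge volume is 1190 litres, under the 1240 litres limit; the wastewater is Schedule-A-only; a current General Certificate is held). However, paragraph (g) must be considered: (g) operates against (b): a current General Waiver is held. Exception (b) does not apply.
Exception (c) is satisfied on its face — the baseline figure is 609, less than the 743 limit; the registered capacity is 4,380 units, under the 4,900 units limit; the facility operates on a batch process. However, paragraphs (h)–(m) must be considered: (h) is triggered — the qualifying period is 75 days, meeting the 65 days threshold. (i) would limit (h) — discharge temperature exceeds 35 °C — but (j) sets (i) aside: (j) is triggered — assessed value is $256,000, less than the $259,500 limit. (k), which would lift (j), is not triggered — there is no Category D Approval in force. (c) is therefore removed.
Exception (d) requires that all discharge is routed to a licensed treatment works; but discharge is not routed to a licensed treatment works, so (d) is unavailable.
Exception (e) does not apply: there is no Category 4 Registration in force.
No exception is made out. Oren's plant falls within the general rule.

Yes — Oren's plant must file a quarterly discharge report.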